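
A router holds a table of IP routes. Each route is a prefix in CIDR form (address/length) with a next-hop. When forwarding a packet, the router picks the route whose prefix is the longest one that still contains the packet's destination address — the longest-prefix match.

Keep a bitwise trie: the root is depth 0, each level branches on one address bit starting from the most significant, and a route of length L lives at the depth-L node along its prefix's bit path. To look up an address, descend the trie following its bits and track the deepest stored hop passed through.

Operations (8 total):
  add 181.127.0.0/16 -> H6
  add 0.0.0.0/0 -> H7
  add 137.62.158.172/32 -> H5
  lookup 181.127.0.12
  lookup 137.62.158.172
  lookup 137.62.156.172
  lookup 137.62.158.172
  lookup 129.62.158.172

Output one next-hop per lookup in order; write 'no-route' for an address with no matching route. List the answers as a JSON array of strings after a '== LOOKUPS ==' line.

Process each operation:
  add 181.127.0.0/16 -> H6 at depth 16
  add 0.0.0.0/0 -> H7 at depth 0
  add 137.62.158.172/32 -> H5 at depth 32
  ? 181.127.0.12  path d0:H7→d1:-→d2:-→d3:-→d4:-→d5:-→d6:-→d7:-→d8:-→d9:-→d10:-→d11:-→d12:-→d13:-→d14:-→d15:-→d16:H6  best=H6
  ? 137.62.158.172  path d0:H7→d1:-→d2:-→d3:-→d4:-→d5:-→d6:-→d7:-→d8:-→d9:-→d10:-→d11:-→d12:-→d13:-→d14:-→d15:-→d16:-→d17:-→d18:-→d19:-→d20:-→d21:-→d22:-→d23:-→d24:-→d25:-→d26:-→d27:-→d28:-→d29:-→d30:-→d31:-→d32:H5  best=H5
  ? 137.62.156.172  path d0:H7→d1:-→d2:-→d3:-→d4:-→d5:-→d6:-→d7:-→d8:-→d9:-→d10:-→d11:-→d12:-→d13:-→d14:-→d15:-→d16:-→d17:-→d18:-→d19:-→d20:-→d21:-→d22:-  best=H7
  ? 137.62.158.172  path d0:H7→d1:-→d2:-→d3:-→d4:-→d5:-→d6:-→d7:-→d8:-→d9:-→d10:-→d11:-→d12:-→d13:-→d14:-→d15:-→d16:-→d17:-→d18:-→d19:-→d20:-→d21:-→d22:-→d23:-→d24:-→d25:-→d26:-→d27:-→d28:-→d29:-→d30:-→d31:-→d32:H5  best=H5
  ? 129.62.158.172  path d0:H7→d1:-→d2:-→d3:-→d4:-  best=H7

== LOOKUPS ==
["H6","H5","H7","H5","H7"]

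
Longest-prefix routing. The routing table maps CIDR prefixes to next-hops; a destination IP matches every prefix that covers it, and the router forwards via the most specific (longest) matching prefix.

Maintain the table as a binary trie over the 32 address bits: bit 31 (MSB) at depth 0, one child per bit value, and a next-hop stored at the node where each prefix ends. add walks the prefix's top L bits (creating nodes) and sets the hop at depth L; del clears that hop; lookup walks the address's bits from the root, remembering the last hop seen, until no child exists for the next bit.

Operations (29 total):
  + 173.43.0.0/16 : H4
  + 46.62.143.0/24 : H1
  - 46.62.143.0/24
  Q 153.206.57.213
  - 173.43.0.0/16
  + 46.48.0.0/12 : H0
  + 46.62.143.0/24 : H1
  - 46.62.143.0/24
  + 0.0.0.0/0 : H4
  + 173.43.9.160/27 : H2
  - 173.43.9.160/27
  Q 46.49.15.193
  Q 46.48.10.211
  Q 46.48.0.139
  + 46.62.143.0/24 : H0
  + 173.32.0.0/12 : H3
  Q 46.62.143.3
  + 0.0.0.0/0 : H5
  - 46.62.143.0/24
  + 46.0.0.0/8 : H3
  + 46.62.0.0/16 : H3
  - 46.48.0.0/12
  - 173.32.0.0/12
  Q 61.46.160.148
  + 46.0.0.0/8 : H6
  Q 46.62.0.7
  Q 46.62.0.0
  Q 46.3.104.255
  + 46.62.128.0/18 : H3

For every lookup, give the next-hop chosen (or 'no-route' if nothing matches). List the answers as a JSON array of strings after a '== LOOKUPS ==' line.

Process each operation:
  + 173.43.0.0/16 (H4) depth=16
  + 46.62.143.0/24 (H1) depth=24
  del 46.62.143.0/24 (clear depth 24)
  Q 153.206.57.213: descend 10 ; hops seen [∅] ; pick no-route
  del 173.43.0.0/16 (clear depth 16)
  + 46.48.0.0/12 (H0) depth=12
  + 46.62.143.0/24 (H1) depth=24
  del 46.62.143.0/24 (clear depth 24)
  + 0.0.0.0/0 (H4) depth=0
  + 173.43.9.160/27 (H2) depth=27
  del 173.43.9.160/27 (clear depth 27)
  Q 46.49.15.193: descend 001011100011 ; hops seen [H4,H0] ; pick H0
  Q 46.48.10.211: descend 001011100011 ; hops seen [H4,H0] ; pick H0
  Q 46.48.0.139: descend 001011100011 ; hops seen [H4,H0] ; pick H0
  + 46.62.143.0/24 (H0) depth=24
  + 173.32.0.0/12 (H3) depth=12
  Q 46.62.143.3: descend 001011100011111010001111 ; hops seen [H4,H0,H0] ; pick H0
  + 0.0.0.0/0 (H5) depth=0
  del 46.62.143.0/24 (clear depth 24)
  + 46.0.0.0/8 (H3) depth=8
  + 46.62.0.0/16 (H3) depth=16
  del 46.48.0.0/12 (clear depth 12)
  del 173.32.0.0/12 (clear depth 12)
  Q 61.46.160.148: descend 001 ; hops seen [H5] ; pick H5
  + 46.0.0.0/8 (H6) depth=8
  Q 46.62.0.7: descend 0010111000111110 ; hops seen [H5,H6,H3] ; pick H3
  Q 46.62.0.0: descend 0010111000111110 ; hops seen [H5,H6,H3] ; pick H3
  Q 46.3.104.255: descend 0010111000 ; hops seen [H5,H6] ; pick H6
  + 46.62.128.0/18 (H3) depth=18

== LOOKUPS ==
["no-route","H0","H0","H0","H0","H5","H3","H3","H6"]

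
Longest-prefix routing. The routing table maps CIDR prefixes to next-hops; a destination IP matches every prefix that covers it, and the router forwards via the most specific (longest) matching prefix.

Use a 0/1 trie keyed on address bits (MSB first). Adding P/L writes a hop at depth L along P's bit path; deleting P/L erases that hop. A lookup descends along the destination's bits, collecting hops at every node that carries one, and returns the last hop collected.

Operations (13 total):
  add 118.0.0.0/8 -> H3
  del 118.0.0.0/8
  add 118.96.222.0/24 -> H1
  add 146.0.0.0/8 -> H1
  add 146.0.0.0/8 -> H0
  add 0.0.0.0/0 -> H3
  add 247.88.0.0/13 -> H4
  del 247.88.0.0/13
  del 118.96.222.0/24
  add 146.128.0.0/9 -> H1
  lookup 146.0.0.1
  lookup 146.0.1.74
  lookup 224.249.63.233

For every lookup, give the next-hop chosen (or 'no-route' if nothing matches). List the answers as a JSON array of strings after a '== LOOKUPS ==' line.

Process each operation:
  + 118.0.0.0/8 (H3) depth=8
  - 118.0.0.0/8 clear@8
  + 118.96.222.0/24 (H1) depth=24
  + 146.0.0.0/8 (H1) depth=8
  + 146.0.0.0/8 (H0) depth=8
  + 0.0.0.0/0 (H3) depth=0
  + 247.88.0.0/13 (H4) depth=13
  - 247.88.0.0/13 clear@13
  - 118.96.222.0/24 clear@24
  + 146.128.0.0/9 (H1) depth=9
  ? 146.0.0.1  path d0:H3→d1:-→d2:-→d3:-→d4:-→d5:-→d6:-→d7:-→d8:H0  best=H0
  ? 146.0.1.74  path d0:H3→d1:-→d2:-→d3:-→d4:-→d5:-→d6:-→d7:-→d8:H0  best=H0
  ? 224.249.63.233  path d0:H3→d1:-→d2:-→d3:-  best=H3

== LOOKUPS ==
["H0","H0","H3"]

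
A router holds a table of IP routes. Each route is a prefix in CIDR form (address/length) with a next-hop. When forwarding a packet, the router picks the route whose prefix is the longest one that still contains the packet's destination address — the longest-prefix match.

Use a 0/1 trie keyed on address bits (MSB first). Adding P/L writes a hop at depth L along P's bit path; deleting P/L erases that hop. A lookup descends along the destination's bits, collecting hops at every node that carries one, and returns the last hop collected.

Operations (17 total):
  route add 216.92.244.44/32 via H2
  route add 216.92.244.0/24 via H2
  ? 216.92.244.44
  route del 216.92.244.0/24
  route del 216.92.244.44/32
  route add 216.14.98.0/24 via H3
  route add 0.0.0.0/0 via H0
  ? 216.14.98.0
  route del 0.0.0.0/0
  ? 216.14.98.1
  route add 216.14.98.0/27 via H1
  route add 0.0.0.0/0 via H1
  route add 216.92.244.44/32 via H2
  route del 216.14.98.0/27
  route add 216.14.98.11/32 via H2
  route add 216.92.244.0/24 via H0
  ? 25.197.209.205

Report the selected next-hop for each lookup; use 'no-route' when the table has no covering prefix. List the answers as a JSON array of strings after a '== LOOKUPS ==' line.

Process each operation:
  + 216.92.244.44/32 (H2) depth=32
  + 216.92.244.0/24 (H2) depth=24
  Q 216.92.244.44: descend 11011000010111001111010000101100 ; hops seen [H2,H2] ; pick H2
  del 216.92.244.0/24 (clear depth 24)
  del 216.92.244.44/32 (clear depth 32)
  + 216.14.98.0/24 (H3) depth=24
  + 0.0.0.0/0 (H0) depth=0
  Q 216.14.98.0: descend 110110000000111001100010 ; hops seen [H0,H3] ; pick H3
  del 0.0.0.0/0 (clear depth 0)
  Q 216.14.98.1: descend 110110000000111001100010 ; hops seen [H3] ; pick H3
  + 216.14.98.0/27 (H1) depth=27
  + 0.0.0.0/0 (H1) depth=0
  + 216.92.244.44/32 (H2) depth=32
  del 216.14.98.0/27 (clear depth 27)
  + 216.14.98.11/32 (H2) depth=32
  + 216.92.244.0/24 (H0) depth=24
  Q 25.197.209.205: descend ε ; hops seen [H1] ; pick H1

== LOOKUPS ==
["H2","H3","H3","H1"]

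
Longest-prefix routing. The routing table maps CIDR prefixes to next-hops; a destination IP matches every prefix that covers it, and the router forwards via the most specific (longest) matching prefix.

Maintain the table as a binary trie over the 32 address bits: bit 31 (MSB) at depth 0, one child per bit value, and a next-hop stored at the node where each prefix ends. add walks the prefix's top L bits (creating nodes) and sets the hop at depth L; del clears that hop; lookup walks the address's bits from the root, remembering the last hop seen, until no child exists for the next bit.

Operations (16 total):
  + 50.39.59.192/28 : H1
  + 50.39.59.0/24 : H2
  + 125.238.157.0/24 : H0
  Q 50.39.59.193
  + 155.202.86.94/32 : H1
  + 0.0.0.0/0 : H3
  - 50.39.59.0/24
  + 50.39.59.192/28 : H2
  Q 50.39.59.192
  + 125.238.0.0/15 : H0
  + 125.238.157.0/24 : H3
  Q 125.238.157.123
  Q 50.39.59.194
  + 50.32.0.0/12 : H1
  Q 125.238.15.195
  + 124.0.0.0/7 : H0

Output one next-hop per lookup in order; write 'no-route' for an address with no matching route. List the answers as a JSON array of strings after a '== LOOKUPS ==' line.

Apply in order:
  + 50.39.59.192/28 (H1) depth=28
  + 50.39.59.0/24 (H2) depth=24
  + 125.238.157.0/24 (H0) depth=24
  lookup 50.39.59.193: bits 0011001000100111001110111100 walk d0:-→d1:-→d2:-→d3:-→d4:-→d5:-→d6:-→d7:-→d8:-→d9:-→d10:-→d11:-→d12:-→d13:-→d14:-→d15:-→d16:-→d17:-→d18:-→d19:-→d20:-→d21:-→d22:-→d23:-→d24:H2→d25:-→d26:-→d27:-→d28:H1 -> H1
  + 155.202.86.94/32 (H1) depth=32
  + 0.0.0.0/0 (H3) depth=0
  del 50.39.59.0/24 (clear depth 24)
  + 50.39.59.192/28 (H2) depth=28
  lookup 50.39.59.192: bits 0011001000100111001110111100 walk d0:H3→d1:-→d2:-→d3:-→d4:-→d5:-→d6:-→d7:-→d8:-→d9:-→d10:-→d11:-→d12:-→d13:-→d14:-→d15:-→d16:-→d17:-→d18:-→d19:-→d20:-→d21:-→d22:-→d23:-→d24:-→d25:-→d26:-→d27:-→d28:H2 -> H2
  + 125.238.0.0/15 (H0) depth=15
  + 125.238.157.0/24 (H3) depth=24
  lookup 125.238.157.123: bits 011111011110111010011101 walk d0:H3→d1:-→d2:-→d3:-→d4:-→d5:-→d6:-→d7:-→d8:-→d9:-→d10:-→d11:-→d12:-→d13:-→d14:-→d15:H0→d16:-→d17:-→d18:-→d19:-→d20:-→d21:-→d22:-→d23:-→d24:H3 -> H3
  lookup 50.39.59.194: bits 0011001000100111001110111100 walk d0:H3→d1:-→d2:-→d3:-→d4:-→d5:-→d6:-→d7:-→d8:-→d9:-→d10:-→d11:-→d12:-→d13:-→d14:-→d15:-→d16:-→d17:-→d18:-→d19:-→d20:-→d21:-→d22:-→d23:-→d24:-→d25:-→d26:-→d27:-→d28:H2 -> H2
  + 50.32.0.0/12 (H1) depth=12
  lookup 125.238.15.195: bits 0111110111101110 walk d0:H3→d1:-→d2:-→d3:-→d4:-→d5:-→d6:-→d7:-→d8:-→d9:-→d10:-→d11:-→d12:-→d13:-→d14:-→d15:H0→d16:- -> H0
  + 124.0.0.0/7 (H0) depth=7

== LOOKUPS ==
["H1","H2","H3","H2","H0"]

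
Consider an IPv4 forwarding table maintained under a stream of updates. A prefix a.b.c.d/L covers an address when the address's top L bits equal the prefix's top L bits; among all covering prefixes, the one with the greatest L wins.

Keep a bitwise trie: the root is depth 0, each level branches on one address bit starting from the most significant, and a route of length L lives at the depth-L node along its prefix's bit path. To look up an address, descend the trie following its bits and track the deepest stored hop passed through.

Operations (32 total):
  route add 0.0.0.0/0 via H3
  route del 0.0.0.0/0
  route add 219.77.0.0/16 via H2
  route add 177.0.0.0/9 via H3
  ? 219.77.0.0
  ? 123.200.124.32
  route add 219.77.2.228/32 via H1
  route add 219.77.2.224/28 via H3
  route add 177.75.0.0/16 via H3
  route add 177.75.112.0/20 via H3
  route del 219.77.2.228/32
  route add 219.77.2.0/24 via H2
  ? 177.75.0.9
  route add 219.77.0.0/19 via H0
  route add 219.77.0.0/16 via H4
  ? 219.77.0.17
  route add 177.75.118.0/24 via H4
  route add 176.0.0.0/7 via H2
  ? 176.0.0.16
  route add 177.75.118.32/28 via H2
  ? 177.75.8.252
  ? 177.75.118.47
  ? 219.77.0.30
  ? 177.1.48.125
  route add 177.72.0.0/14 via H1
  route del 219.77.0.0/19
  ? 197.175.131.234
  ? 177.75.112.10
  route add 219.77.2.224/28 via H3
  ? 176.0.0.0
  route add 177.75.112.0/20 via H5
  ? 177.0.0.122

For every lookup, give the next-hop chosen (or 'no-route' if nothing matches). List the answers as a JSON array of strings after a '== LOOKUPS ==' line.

Process each operation:
  + 0.0.0.0/0 (H3) depth=0
  del 0.0.0.0/0 (clear depth 0)
  + 219.77.0.0/16 (H2) depth=16
  + 177.0.0.0/9 (H3) depth=9
  Q 219.77.0.0: descend 1101101101001101 ; hops seen [H2] ; pick H2
  Q 123.200.124.32: descend ε ; hops seen [∅] ; pick no-route
  + 219.77.2.228/32 (H1) depth=32
  + 219.77.2.224/28 (H3) depth=28
  + 177.75.0.0/16 (H3) depth=16
  + 177.75.112.0/20 (H3) depth=20
  del 219.77.2.228/32 (clear depth 32)
  + 219.77.2.0/24 (H2) depth=24
  Q 177.75.0.9: descend 10110001010010110 ; hops seen [H3,H3] ; pick H3
  + 219.77.0.0/19 (H0) depth=19
  + 219.77.0.0/16 (H4) depth=16
  Q 219.77.0.17: descend 1101101101001101000000 ; hops seen [H4,H0] ; pick H0
  + 177.75.118.0/24 (H4) depth=24
  + 176.0.0.0/7 (H2) depth=7
  Q 176.0.0.16: descend 1011000 ; hops seen [H2] ; pick H2
  + 177.75.118.32/28 (H2) depth=28
  Q 177.75.8.252: descend 10110001010010110 ; hops seen [H2,H3,H3] ; pick H3
  Q 177.75.118.47: descend 1011000101001011011101100010 ; hops seen [H2,H3,H3,H3,H4,H2] ; pick H2
  Q 219.77.0.30: descend 1101101101001101000000 ; hops seen [H4,H0] ; pick H0
  Q 177.1.48.125: descend 101100010 ; hops seen [H2,H3] ; pick H3
  + 177.72.0.0/14 (H1) depth=14
  del 219.77.0.0/19 (clear depth 19)
  Q 197.175.131.234: descend 110 ; hops seen [∅] ; pick no-route
  Q 177.75.112.10: descend 101100010100101101110 ; hops seen [H2,H3,H1,H3,H3] ; pick H3
  + 219.77.2.224/28 (H3) depth=28
  Q 176.0.0.0: descend 1011000 ; hops seen [H2] ; pick H2
  + 177.75.112.0/20 (H5) depth=20
  Q 177.0.0.122: descend 101100010 ; hops seen [H2,H3] ; pick H3

== LOOKUPS ==
["H2","no-route","H3","H0","H2","H3","H2","H0","H3","no-route","H3","H2","H3"]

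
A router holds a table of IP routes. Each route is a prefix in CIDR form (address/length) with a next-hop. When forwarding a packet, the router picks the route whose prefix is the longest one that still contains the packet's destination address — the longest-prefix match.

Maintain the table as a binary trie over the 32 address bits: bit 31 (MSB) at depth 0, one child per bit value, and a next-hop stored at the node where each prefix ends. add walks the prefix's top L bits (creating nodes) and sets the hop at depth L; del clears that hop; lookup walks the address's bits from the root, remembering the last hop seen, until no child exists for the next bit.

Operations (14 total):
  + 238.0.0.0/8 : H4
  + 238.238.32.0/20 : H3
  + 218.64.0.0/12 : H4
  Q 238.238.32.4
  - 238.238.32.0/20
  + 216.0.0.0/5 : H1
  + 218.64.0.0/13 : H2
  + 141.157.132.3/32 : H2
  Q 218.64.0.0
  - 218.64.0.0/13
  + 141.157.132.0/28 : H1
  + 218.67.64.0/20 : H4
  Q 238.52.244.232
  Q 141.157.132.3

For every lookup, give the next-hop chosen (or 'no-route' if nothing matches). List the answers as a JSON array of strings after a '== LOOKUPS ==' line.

Trace:
  + 238.0.0.0/8 (H4) depth=8
  + 238.238.32.0/20 (H3) depth=20
  + 218.64.0.0/12 (H4) depth=12
  lookup 238.238.32.4: bits 11101110111011100010 walk d0:-→d1:-→d2:-→d3:-→d4:-→d5:-→d6:-→d7:-→d8:H4→d9:-→d10:-→d11:-→d12:-→d13:-→d14:-→d15:-→d16:-→d17:-→d18:-→d19:-→d20:H3 -> H3
  del 238.238.32.0/20 (clear depth 20)
  + 216.0.0.0/5 (H1) depth=5
  + 218.64.0.0/13 (H2) depth=13
  + 141.157.132.3/32 (H2) depth=32
  lookup 218.64.0.0: bits 1101101001000 walk d0:-→d1:-→d2:-→d3:-→d4:-→d5:H1→d6:-→d7:-→d8:-→d9:-→d10:-→d11:-→d12:H4→d13:H2 -> H2
  del 218.64.0.0/13 (clear depth 13)
  + 141.157.132.0/28 (H1) depth=28
  + 218.67.64.0/20 (H4) depth=20
  lookup 238.52.244.232: bits 11101110 walk d0:-→d1:-→d2:-→d3:-→d4:-→d5:-→d6:-→d7:-→d8:H4 -> H4
  lookup 141.157.132.3: bits 10001101100111011000010000000011 walk d0:-→d1:-→d2:-→d3:-→d4:-→d5:-→d6:-→d7:-→d8:-→d9:-→d10:-→d11:-→d12:-→d13:-→d14:-→d15:-→d16:-→d17:-→d18:-→d19:-→d20:-→d21:-→d22:-→d23:-→d24:-→d25:-→d26:-→d27:-→d28:H1→d29:-→d30:-→d31:-→d32:H2 -> H2

== LOOKUPS ==
["H3","H2","H4","H2"]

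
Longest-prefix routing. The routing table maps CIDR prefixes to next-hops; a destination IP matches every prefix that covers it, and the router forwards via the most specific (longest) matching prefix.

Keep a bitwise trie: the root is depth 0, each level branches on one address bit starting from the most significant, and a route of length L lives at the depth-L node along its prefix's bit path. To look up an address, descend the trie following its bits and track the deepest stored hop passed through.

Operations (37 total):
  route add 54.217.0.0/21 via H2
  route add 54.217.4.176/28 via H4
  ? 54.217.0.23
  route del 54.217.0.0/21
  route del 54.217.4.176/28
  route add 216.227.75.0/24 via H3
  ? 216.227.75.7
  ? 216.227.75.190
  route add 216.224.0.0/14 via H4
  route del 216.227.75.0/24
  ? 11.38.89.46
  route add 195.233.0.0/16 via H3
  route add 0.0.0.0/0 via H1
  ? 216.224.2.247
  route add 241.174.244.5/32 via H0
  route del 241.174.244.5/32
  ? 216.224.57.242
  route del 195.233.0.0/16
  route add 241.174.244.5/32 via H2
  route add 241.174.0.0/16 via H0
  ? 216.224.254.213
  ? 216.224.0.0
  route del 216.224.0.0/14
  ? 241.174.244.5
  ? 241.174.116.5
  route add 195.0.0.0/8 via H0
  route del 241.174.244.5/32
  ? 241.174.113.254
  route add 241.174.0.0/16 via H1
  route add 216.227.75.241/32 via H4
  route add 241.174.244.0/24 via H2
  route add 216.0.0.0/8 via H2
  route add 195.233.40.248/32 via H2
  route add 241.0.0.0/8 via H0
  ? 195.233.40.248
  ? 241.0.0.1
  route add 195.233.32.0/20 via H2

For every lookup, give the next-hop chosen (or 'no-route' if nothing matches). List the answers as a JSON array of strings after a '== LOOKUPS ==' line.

Trace:
  + 54.217.0.0/21 (H2) depth=21
  + 54.217.4.176/28 (H4) depth=28
  lookup 54.217.0.23: bits 001101101101100100000 walk d0:-→d1:-→d2:-→d3:-→d4:-→d5:-→d6:-→d7:-→d8:-→d9:-→d10:-→d11:-→d12:-→d13:-→d14:-→d15:-→d16:-→d17:-→d18:-→d19:-→d20:-→d21:H2 -> H2
  del 54.217.0.0/21 (clear depth 21)
  del 54.217.4.176/28 (clear depth 28)
  + 216.227.75.0/24 (H3) depth=24
  lookup 216.227.75.7: bits 110110001110001101001011 walk d0:-→d1:-→d2:-→d3:-→d4:-→d5:-→d6:-→d7:-→d8:-→d9:-→d10:-→d11:-→d12:-→d13:-→d14:-→d15:-→d16:-→d17:-→d18:-→d19:-→d20:-→d21:-→d22:-→d23:-→d24:H3 -> H3
  lookup 216.227.75.190: bits 110110001110001101001011 walk d0:-→d1:-→d2:-→d3:-→d4:-→d5:-→d6:-→d7:-→d8:-→d9:-→d10:-→d11:-→d12:-→d13:-→d14:-→d15:-→d16:-→d17:-→d18:-→d19:-→d20:-→d21:-→d22:-→d23:-→d24:H3 -> H3
  + 216.224.0.0/14 (H4) depth=14
  del 216.227.75.0/24 (clear depth 24)
  lookup 11.38.89.46: bits 00 walk d0:-→d1:-→d2:- -> no-route
  + 195.233.0.0/16 (H3) depth=16
  + 0.0.0.0/0 (H1) depth=0
  lookup 216.224.2.247: bits 11011000111000 walk d0:H1→d1:-→d2:-→d3:-→d4:-→d5:-→d6:-→d7:-→d8:-→d9:-→d10:-→d11:-→d12:-→d13:-→d14:H4 -> H4
  + 241.174.244.5/32 (H0) depth=32
  del 241.174.244.5/32 (clear depth 32)
  lookup 216.224.57.242: bits 11011000111000 walk d0:H1→d1:-→d2:-→d3:-→d4:-→d5:-→d6:-→d7:-→d8:-→d9:-→d10:-→d11:-→d12:-→d13:-→d14:H4 -> H4
  del 195.233.0.0/16 (clear depth 16)
  + 241.174.244.5/32 (H2) depth=32
  + 241.174.0.0/16 (H0) depth=16
  lookup 216.224.254.213: bits 11011000111000 walk d0:H1→d1:-→d2:-→d3:-→d4:-→d5:-→d6:-→d7:-→d8:-→d9:-→d10:-→d11:-→d12:-→d13:-→d14:H4 -> H4
  lookup 216.224.0.0: bits 11011000111000 walk d0:H1→d1:-→d2:-→d3:-→d4:-→d5:-→d6:-→d7:-→d8:-→d9:-→d10:-→d11:-→d12:-→d13:-→d14:H4 -> H4
  del 216.224.0.0/14 (clear depth 14)
  lookup 241.174.244.5: bits 11110001101011101111010000000101 walk d0:H1→d1:-→d2:-→d3:-→d4:-→d5:-→d6:-→d7:-→d8:-→d9:-→d10:-→d11:-→d12:-→d13:-→d14:-→d15:-→d16:H0→d17:-→d18:-→d19:-→d20:-→d21:-→d22:-→d23:-→d24:-→d25:-→d26:-→d27:-→d28:-→d29:-→d30:-→d31:-→d32:H2 -> H2
  lookup 241.174.116.5: bits 1111000110101110 walk d0:H1→d1:-→d2:-→d3:-→d4:-→d5:-→d6:-→d7:-→d8:-→d9:-→d10:-→d11:-→d12:-→d13:-→d14:-→d15:-→d16:H0 -> H0
  + 195.0.0.0/8 (H0) depth=8
  del 241.174.244.5/32 (clear depth 32)
  lookup 241.174.113.254: bits 1111000110101110 walk d0:H1→d1:-→d2:-→d3:-→d4:-→d5:-→d6:-→d7:-→d8:-→d9:-→d10:-→d11:-→d12:-→d13:-→d14:-→d15:-→d16:H0 -> H0
  + 241.174.0.0/16 (H1) depth=16
  + 216.227.75.241/32 (H4) depth=32
  + 241.174.244.0/24 (H2) depth=24
  + 216.0.0.0/8 (H2) depth=8
  + 195.233.40.248/32 (H2) depth=32
  + 241.0.0.0/8 (H0) depth=8
  lookup 195.233.40.248: bits 11000011111010010010100011111000 walk d0:H1→d1:-→d2:-→d3:-→d4:-→d5:-→d6:-→d7:-→d8:H0→d9:-→d10:-→d11:-→d12:-→d13:-→d14:-→d15:-→d16:-→d17:-→d18:-→d19:-→d20:-→d21:-→d22:-→d23:-→d24:-→d25:-→d26:-→d27:-→d28:-→d29:-→d30:-→d31:-→d32:H2 -> H2
  lookup 241.0.0.1: bits 11110001 walk d0:H1→d1:-→d2:-→d3:-→d4:-→d5:-→d6:-→d7:-→d8:H0 -> H0
  + 195.233.32.0/20 (H2) depth=20

== LOOKUPS ==
["H2","H3","H3","no-route","H4","H4","H4","H4","H2","H0","H0","H2","H0"]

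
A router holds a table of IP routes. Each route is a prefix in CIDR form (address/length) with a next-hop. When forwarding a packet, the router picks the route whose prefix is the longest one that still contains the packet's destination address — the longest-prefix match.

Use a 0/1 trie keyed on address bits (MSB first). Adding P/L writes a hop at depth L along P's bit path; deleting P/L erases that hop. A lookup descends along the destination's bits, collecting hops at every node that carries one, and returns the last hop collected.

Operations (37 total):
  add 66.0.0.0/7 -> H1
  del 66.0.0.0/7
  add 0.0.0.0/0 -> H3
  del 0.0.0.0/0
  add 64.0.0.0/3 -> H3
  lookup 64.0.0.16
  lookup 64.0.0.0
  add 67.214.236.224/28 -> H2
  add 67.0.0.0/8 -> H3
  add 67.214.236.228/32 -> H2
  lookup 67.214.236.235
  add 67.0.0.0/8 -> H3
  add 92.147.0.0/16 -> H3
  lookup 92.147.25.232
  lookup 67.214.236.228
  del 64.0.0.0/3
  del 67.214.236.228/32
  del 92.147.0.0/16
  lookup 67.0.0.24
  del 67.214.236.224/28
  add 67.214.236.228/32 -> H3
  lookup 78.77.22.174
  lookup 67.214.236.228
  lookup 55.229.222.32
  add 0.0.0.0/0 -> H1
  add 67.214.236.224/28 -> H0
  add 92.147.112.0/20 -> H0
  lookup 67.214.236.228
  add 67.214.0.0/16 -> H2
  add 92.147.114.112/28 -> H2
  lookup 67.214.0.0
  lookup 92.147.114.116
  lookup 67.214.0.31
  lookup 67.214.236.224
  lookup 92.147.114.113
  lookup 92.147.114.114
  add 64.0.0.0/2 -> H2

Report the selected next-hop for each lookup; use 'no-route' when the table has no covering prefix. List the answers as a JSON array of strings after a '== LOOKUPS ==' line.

Process each operation:
  add 66.0.0.0/7 -> H1 at depth 7
  del 66.0.0.0/7 (clear depth 7)
  add 0.0.0.0/0 -> H3 at depth 0
  del 0.0.0.0/0 (clear depth 0)
  add 64.0.0.0/3 -> H3 at depth 3
  Q 64.0.0.16: descend 010000 ; hops seen [H3] ; pick H3
  Q 64.0.0.0: descend 010000 ; hops seen [H3] ; pick H3
  add 67.214.236.224/28 -> H2 at depth 28
  add 67.0.0.0/8 -> H3 at depth 8
  add 67.214.236.228/32 -> H2 at depth 32
  Q 67.214.236.235: descend 0100001111010110111011001110 ; hops seen [H3,H3,H2] ; pick H2
  add 67.0.0.0/8 -> H3 at depth 8
  add 92.147.0.0/16 -> H3 at depth 16
  Q 92.147.25.232: descend 0101110010010011 ; hops seen [H3,H3] ; pick H3
  Q 67.214.236.228: descend 01000011110101101110110011100100 ; hops seen [H3,H3,H2,H2] ; pick H2
  del 64.0.0.0/3 (clear depth 3)
  del 67.214.236.228/32 (clear depth 32)
  del 92.147.0.0/16 (clear depth 16)
  Q 67.0.0.24: descend 01000011 ; hops seen [H3] ; pick H3
  del 67.214.236.224/28 (clear depth 28)
  add 67.214.236.228/32 -> H3 at depth 32
  Q 78.77.22.174: descend 0100 ; hops seen [∅] ; pick no-route
  Q 67.214.236.228: descend 01000011110101101110110011100100 ; hops seen [H3,H3] ; pick H3
  Q 55.229.222.32: descend 0 ; hops seen [∅] ; pick no-route
  add 0.0.0.0/0 -> H1 at depth 0
  add 67.214.236.224/28 -> H0 at depth 28
  add 92.147.112.0/20 -> H0 at depth 20
  Q 67.214.236.228: descend 01000011110101101110110011100100 ; hops seen [H1,H3,H0,H3] ; pick H3
  add 67.214.0.0/16 -> H2 at depth 16
  add 92.147.114.112/28 -> H2 at depth 28
  Q 67.214.0.0: descend 0100001111010110 ; hops seen [H1,H3,H2] ; pick H2
  Q 92.147.114.116: descend 0101110010010011011100100111 ; hops seen [H1,H0,H2] ; pick H2
  Q 67.214.0.31: descend 0100001111010110 ; hops seen [H1,H3,H2] ; pick H2
  Q 67.214.236.224: descend 01000011110101101110110011100 ; hops seen [H1,H3,H2,H0] ; pick H0
  Q 92.147.114.113: descend 0101110010010011011100100111 ; hops seen [H1,H0,H2] ; pick H2
  Q 92.147.114.114: descend 0101110010010011011100100111 ; hops seen [H1,H0,H2] ; pick H2
  add 64.0.0.0/2 -> H2 at depth 2

== LOOKUPS ==
["H3","H3","H2","H3","H2","H3","no-route","H3","no-route","H3","H2","H2","H2","H0","H2","H2"]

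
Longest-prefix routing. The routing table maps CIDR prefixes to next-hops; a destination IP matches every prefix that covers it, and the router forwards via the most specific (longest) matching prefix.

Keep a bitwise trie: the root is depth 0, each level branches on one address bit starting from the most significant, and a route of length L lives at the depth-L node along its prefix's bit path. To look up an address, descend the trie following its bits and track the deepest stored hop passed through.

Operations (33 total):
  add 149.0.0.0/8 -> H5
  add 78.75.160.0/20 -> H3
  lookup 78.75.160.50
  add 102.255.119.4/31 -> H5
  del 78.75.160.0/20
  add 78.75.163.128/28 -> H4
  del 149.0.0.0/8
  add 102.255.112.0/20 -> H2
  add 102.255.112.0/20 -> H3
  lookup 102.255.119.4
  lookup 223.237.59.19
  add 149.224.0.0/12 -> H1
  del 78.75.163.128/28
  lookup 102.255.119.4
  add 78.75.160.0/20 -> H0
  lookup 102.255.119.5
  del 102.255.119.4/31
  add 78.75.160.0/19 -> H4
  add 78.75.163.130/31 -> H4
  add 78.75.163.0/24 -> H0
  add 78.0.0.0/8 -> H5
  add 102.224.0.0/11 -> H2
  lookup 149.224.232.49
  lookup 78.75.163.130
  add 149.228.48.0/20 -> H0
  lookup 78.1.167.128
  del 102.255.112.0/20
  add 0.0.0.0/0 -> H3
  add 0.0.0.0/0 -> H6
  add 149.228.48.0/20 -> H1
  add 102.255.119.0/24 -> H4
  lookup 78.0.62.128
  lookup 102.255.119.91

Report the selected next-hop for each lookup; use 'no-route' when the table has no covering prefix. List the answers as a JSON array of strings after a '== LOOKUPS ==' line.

Apply in order:
  add 149.0.0.0/8 -> H5 at depth 8
  add 78.75.160.0/20 -> H3 at depth 20
  ? 78.75.160.50  path d0:-→d1:-→d2:-→d3:-→d4:-→d5:-→d6:-→d7:-→d8:-→d9:-→d10:-→d11:-→d12:-→d13:-→d14:-→d15:-→d16:-→d17:-→d18:-→d19:-→d20:H3  best=H3
  add 102.255.119.4/31 -> H5 at depth 31
  - 78.75.160.0/20 clear@20
  add 78.75.163.128/28 -> H4 at depth 28
  - 149.0.0.0/8 clear@8
  add 102.255.112.0/20 -> H2 at depth 20
  add 102.255.112.0/20 -> H3 at depth 20
  ? 102.255.119.4  path d0:-→d1:-→d2:-→d3:-→d4:-→d5:-→d6:-→d7:-→d8:-→d9:-→d10:-→d11:-→d12:-→d13:-→d14:-→d15:-→d16:-→d17:-→d18:-→d19:-→d20:H3→d21:-→d22:-→d23:-→d24:-→d25:-→d26:-→d27:-→d28:-→d29:-→d30:-→d31:H5  best=H5
  ? 223.237.59.19  path d0:-→d1:-  best=no-route
  add 149.224.0.0/12 -> H1 at depth 12
  - 78.75.163.128/28 clear@28
  ? 102.255.119.4  path d0:-→d1:-→d2:-→d3:-→d4:-→d5:-→d6:-→d7:-→d8:-→d9:-→d10:-→d11:-→d12:-→d13:-→d14:-→d15:-→d16:-→d17:-→d18:-→d19:-→d20:H3→d21:-→d22:-→d23:-→d24:-→d25:-→d26:-→d27:-→d28:-→d29:-→d30:-→d31:H5  best=H5
  add 78.75.160.0/20 -> H0 at depth 20
  ? 102.255.119.5  path d0:-→d1:-→d2:-→d3:-→d4:-→d5:-→d6:-→d7:-→d8:-→d9:-→d10:-→d11:-→d12:-→d13:-→d14:-→d15:-→d16:-→d17:-→d18:-→d19:-→d20:H3→d21:-→d22:-→d23:-→d24:-→d25:-→d26:-→d27:-→d28:-→d29:-→d30:-→d31:H5  best=H5
  - 102.255.119.4/31 clear@31
  add 78.75.160.0/19 -> H4 at depth 19
  add 78.75.163.130/31 -> H4 at depth 31
  add 78.75.163.0/24 -> H0 at depth 24
  add 78.0.0.0/8 -> H5 at depth 8
  add 102.224.0.0/11 -> H2 at depth 11
  ? 149.224.232.49  path d0:-→d1:-→d2:-→d3:-→d4:-→d5:-→d6:-→d7:-→d8:-→d9:-→d10:-→d11:-→d12:H1  best=H1
  ? 78.75.163.130  path d0:-→d1:-→d2:-→d3:-→d4:-→d5:-→d6:-→d7:-→d8:H5→d9:-→d10:-→d11:-→d12:-→d13:-→d14:-→d15:-→d16:-→d17:-→d18:-→d19:H4→d20:H0→d21:-→d22:-→d23:-→d24:H0→d25:-→d26:-→d27:-→d28:-→d29:-→d30:-→d31:H4  best=H4
  add 149.228.48.0/20 -> H0 at depth 20
  ? 78.1.167.128  path d0:-→d1:-→d2:-→d3:-→d4:-→d5:-→d6:-→d7:-→d8:H5→d9:-  best=H5
  - 102.255.112.0/20 clear@20
  add 0.0.0.0/0 -> H3 at depth 0
  add 0.0.0.0/0 -> H6 at depth 0
  add 149.228.48.0/20 -> H1 at depth 20
  add 102.255.119.0/24 -> H4 at depth 24
  ? 78.0.62.128  path d0:H6→d1:-→d2:-→d3:-→d4:-→d5:-→d6:-→d7:-→d8:H5→d9:-  best=H5
  ? 102.255.119.91  path d0:H6→d1:-→d2:-→d3:-→d4:-→d5:-→d6:-→d7:-→d8:-→d9:-→d10:-→d11:H2→d12:-→d13:-→d14:-→d15:-→d16:-→d17:-→d18:-→d19:-→d20:-→d21:-→d22:-→d23:-→d24:H4→d25:-  best=H4

== LOOKUPS ==
["H3","H5","no-route","H5","H5","H1","H4","H5","H5","H4"]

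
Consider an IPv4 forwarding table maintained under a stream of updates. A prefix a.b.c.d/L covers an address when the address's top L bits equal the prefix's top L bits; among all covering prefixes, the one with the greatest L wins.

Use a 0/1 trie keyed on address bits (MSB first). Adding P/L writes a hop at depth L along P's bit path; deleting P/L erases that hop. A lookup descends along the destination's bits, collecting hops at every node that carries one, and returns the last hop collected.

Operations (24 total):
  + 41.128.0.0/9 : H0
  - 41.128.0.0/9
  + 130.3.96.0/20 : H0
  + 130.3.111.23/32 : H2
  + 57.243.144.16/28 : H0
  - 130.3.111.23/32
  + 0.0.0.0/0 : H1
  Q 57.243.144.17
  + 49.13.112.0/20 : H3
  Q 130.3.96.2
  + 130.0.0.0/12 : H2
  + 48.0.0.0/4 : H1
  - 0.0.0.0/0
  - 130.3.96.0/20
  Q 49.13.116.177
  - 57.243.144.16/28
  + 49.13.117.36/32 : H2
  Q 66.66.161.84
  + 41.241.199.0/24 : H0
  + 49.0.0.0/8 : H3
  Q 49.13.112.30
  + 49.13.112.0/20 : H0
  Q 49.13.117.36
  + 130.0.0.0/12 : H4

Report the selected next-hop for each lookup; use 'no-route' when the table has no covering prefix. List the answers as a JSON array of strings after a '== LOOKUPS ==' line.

Process each operation:
  add 41.128.0.0/9 -> H0 at depth 9
  del 41.128.0.0/9 (clear depth 9)
  add 130.3.96.0/20 -> H0 at depth 20
  add 130.3.111.23/32 -> H2 at depth 32
  add 57.243.144.16/28 -> H0 at depth 28
  del 130.3.111.23/32 (clear depth 32)
  add 0.0.0.0/0 -> H1 at depth 0
  ? 57.243.144.17  path d0:H1→d1:-→d2:-→d3:-→d4:-→d5:-→d6:-→d7:-→d8:-→d9:-→d10:-→d11:-→d12:-→d13:-→d14:-→d15:-→d16:-→d17:-→d18:-→d19:-→d20:-→d21:-→d22:-→d23:-→d24:-→d25:-→d26:-→d27:-→d28:H0  best=H0
  add 49.13.112.0/20 -> H3 at depth 20
  ? 130.3.96.2  path d0:H1→d1:-→d2:-→d3:-→d4:-→d5:-→d6:-→d7:-→d8:-→d9:-→d10:-→d11:-→d12:-→d13:-→d14:-→d15:-→d16:-→d17:-→d18:-→d19:-→d20:H0  best=H0
  add 130.0.0.0/12 -> H2 at depth 12
  add 48.0.0.0/4 -> H1 at depth 4
  del 0.0.0.0/0 (clear depth 0)
  del 130.3.96.0/20 (clear depth 20)
  ? 49.13.116.177  path d0:-→d1:-→d2:-→d3:-→d4:H1→d5:-→d6:-→d7:-→d8:-→d9:-→d10:-→d11:-→d12:-→d13:-→d14:-→d15:-→d16:-→d17:-→d18:-→d19:-→d20:H3  best=H3
  del 57.243.144.16/28 (clear depth 28)
  add 49.13.117.36/32 -> H2 at depth 32
  ? 66.66.161.84  path d0:-→d1:-  best=no-route
  add 41.241.199.0/24 -> H0 at depth 24
  add 49.0.0.0/8 -> H3 at depth 8
  ? 49.13.112.30  path d0:-→d1:-→d2:-→d3:-→d4:H1→d5:-→d6:-→d7:-→d8:H3→d9:-→d10:-→d11:-→d12:-→d13:-→d14:-→d15:-→d16:-→d17:-→d18:-→d19:-→d20:H3→d21:-  best=H3
  add 49.13.112.0/20 -> H0 at depth 20
  ? 49.13.117.36  path d0:-→d1:-→d2:-→d3:-→d4:H1→d5:-→d6:-→d7:-→d8:H3→d9:-→d10:-→d11:-→d12:-→d13:-→d14:-→d15:-→d16:-→d17:-→d18:-→d19:-→d20:H0→d21:-→d22:-→d23:-→d24:-→d25:-→d26:-→d27:-→d28:-→d29:-→d30:-→d31:-→d32:H2  best=H2
  add 130.0.0.0/12 -> H4 at depth 12

== LOOKUPS ==
["H0","H0","H3","no-route","H3","H2"]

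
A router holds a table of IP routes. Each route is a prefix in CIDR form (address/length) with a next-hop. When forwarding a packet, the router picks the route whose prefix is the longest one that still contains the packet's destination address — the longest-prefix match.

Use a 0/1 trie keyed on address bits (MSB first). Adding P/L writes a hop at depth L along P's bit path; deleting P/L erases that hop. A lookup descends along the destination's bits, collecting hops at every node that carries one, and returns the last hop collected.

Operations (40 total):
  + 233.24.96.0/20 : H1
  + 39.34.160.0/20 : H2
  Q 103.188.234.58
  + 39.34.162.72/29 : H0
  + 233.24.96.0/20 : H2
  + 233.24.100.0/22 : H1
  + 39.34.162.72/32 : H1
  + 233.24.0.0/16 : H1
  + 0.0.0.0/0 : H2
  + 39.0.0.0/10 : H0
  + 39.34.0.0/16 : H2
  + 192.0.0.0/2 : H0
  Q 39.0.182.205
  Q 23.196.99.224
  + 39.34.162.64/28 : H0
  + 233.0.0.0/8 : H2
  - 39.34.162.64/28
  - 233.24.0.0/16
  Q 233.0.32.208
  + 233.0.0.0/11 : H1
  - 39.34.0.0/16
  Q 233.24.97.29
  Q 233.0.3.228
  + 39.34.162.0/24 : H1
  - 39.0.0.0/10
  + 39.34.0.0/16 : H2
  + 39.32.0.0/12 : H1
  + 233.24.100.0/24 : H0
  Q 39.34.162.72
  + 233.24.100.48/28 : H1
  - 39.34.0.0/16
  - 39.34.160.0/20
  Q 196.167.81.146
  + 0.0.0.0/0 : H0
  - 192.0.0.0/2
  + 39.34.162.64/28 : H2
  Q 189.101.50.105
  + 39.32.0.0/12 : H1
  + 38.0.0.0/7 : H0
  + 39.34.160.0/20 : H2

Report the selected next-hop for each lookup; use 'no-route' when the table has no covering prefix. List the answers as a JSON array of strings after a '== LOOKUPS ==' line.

Process each operation:
  add 233.24.96.0/20 -> H1 at depth 20
  add 39.34.160.0/20 -> H2 at depth 20
  ? 103.188.234.58  path d0:-→d1:-  best=no-route
  add 39.34.162.72/29 -> H0 at depth 29
  add 233.24.96.0/20 -> H2 at depth 20
  add 233.24.100.0/22 -> H1 at depth 22
  add 39.34.162.72/32 -> H1 at depth 32
  add 233.24.0.0/16 -> H1 at depth 16
  add 0.0.0.0/0 -> H2 at depth 0
  add 39.0.0.0/10 -> H0 at depth 10
  add 39.34.0.0/16 -> H2 at depth 16
  add 192.0.0.0/2 -> H0 at depth 2
  ? 39.0.182.205  path d0:H2→d1:-→d2:-→d3:-→d4:-→d5:-→d6:-→d7:-→d8:-→d9:-→d10:H0  best=H0
  ? 23.196.99.224  path d0:H2→d1:-→d2:-  best=H2
  add 39.34.162.64/28 -> H0 at depth 28
  add 233.0.0.0/8 -> H2 at depth 8
  - 39.34.162.64/28 clear@28
  - 233.24.0.0/16 clear@16
  ? 233.0.32.208  path d0:H2→d1:-→d2:H0→d3:-→d4:-→d5:-→d6:-→d7:-→d8:H2→d9:-→d10:-→d11:-  best=H2
  add 233.0.0.0/11 -> H1 at depth 11
  - 39.34.0.0/16 clear@16
  ? 233.24.97.29  path d0:H2→d1:-→d2:H0→d3:-→d4:-→d5:-→d6:-→d7:-→d8:H2→d9:-→d10:-→d11:H1→d12:-→d13:-→d14:-→d15:-→d16:-→d17:-→d18:-→d19:-→d20:H2→d21:-  best=H2
  ? 233.0.3.228  path d0:H2→d1:-→d2:H0→d3:-→d4:-→d5:-→d6:-→d7:-→d8:H2→d9:-→d10:-→d11:H1  best=H1
  add 39.34.162.0/24 -> H1 at depth 24
  - 39.0.0.0/10 clear@10
  add 39.34.0.0/16 -> H2 at depth 16
  add 39.32.0.0/12 -> H1 at depth 12
  add 233.24.100.0/24 -> H0 at depth 24
  ? 39.34.162.72  path d0:H2→d1:-→d2:-→d3:-→d4:-→d5:-→d6:-→d7:-→d8:-→d9:-→d10:-→d11:-→d12:H1→d13:-→d14:-→d15:-→d16:H2→d17:-→d18:-→d19:-→d20:H2→d21:-→d22:-→d23:-→d24:H1→d25:-→d26:-→d27:-→d28:-→d29:H0→d30:-→d31:-→d32:H1  best=H1
  add 233.24.100.48/28 -> H1 at depth 28
  - 39.34.0.0/16 clear@16
  - 39.34.160.0/20 clear@20
  ? 196.167.81.146  path d0:H2→d1:-→d2:H0  best=H0
  add 0.0.0.0/0 -> H0 at depth 0
  - 192.0.0.0/2 clear@2
  add 39.34.162.64/28 -> H2 at depth 28
  ? 189.101.50.105  path d0:H0→d1:-  best=H0
  add 39.32.0.0/12 -> H1 at depth 12
  add 38.0.0.0/7 -> H0 at depth 7
  add 39.34.160.0/20 -> H2 at depth 20

== LOOKUPS ==
["no-route","H0","H2","H2","H2","H1","H1","H0","H0"]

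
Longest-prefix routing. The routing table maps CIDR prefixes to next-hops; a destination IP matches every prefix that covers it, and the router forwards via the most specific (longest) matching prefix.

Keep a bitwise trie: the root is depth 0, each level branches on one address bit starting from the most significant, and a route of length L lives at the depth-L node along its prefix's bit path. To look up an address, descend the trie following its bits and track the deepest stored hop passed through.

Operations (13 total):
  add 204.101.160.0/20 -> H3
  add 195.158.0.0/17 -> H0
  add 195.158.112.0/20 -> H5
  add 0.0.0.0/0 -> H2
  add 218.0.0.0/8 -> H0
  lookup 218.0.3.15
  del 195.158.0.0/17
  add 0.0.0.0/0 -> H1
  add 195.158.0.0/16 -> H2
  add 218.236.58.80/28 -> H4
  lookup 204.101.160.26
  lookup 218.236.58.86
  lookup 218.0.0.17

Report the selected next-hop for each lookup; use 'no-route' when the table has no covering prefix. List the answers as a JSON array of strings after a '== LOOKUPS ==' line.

Apply in order:
  add 204.101.160.0/20 -> H3 at depth 20
  add 195.158.0.0/17 -> H0 at depth 17
  add 195.158.112.0/20 -> H5 at depth 20
  add 0.0.0.0/0 -> H2 at depth 0
  add 218.0.0.0/8 -> H0 at depth 8
  ? 218.0.3.15  path d0:H2→d1:-→d2:-→d3:-→d4:-→d5:-→d6:-→d7:-→d8:H0  best=H0
  del 195.158.0.0/17 (clear depth 17)
  add 0.0.0.0/0 -> H1 at depth 0
  add 195.158.0.0/16 -> H2 at depth 16
  add 218.236.58.80/28 -> H4 at depth 28
  ? 204.101.160.26  path d0:H1→d1:-→d2:-→d3:-→d4:-→d5:-→d6:-→d7:-→d8:-→d9:-→d10:-→d11:-→d12:-→d13:-→d14:-→d15:-→d16:-→d17:-→d18:-→d19:-→d20:H3  best=H3
  ? 218.236.58.86  path d0:H1→d1:-→d2:-→d3:-→d4:-→d5:-→d6:-→d7:-→d8:H0→d9:-→d10:-→d11:-→d12:-→d13:-→d14:-→d15:-→d16:-→d17:-→d18:-→d19:-→d20:-→d21:-→d22:-→d23:-→d24:-→d25:-→d26:-→d27:-→d28:H4  best=H4
  ? 218.0.0.17  path d0:H1→d1:-→d2:-→d3:-→d4:-→d5:-→d6:-→d7:-→d8:H0  best=H0

== LOOKUPS ==
["H0","H3","H4","H0"]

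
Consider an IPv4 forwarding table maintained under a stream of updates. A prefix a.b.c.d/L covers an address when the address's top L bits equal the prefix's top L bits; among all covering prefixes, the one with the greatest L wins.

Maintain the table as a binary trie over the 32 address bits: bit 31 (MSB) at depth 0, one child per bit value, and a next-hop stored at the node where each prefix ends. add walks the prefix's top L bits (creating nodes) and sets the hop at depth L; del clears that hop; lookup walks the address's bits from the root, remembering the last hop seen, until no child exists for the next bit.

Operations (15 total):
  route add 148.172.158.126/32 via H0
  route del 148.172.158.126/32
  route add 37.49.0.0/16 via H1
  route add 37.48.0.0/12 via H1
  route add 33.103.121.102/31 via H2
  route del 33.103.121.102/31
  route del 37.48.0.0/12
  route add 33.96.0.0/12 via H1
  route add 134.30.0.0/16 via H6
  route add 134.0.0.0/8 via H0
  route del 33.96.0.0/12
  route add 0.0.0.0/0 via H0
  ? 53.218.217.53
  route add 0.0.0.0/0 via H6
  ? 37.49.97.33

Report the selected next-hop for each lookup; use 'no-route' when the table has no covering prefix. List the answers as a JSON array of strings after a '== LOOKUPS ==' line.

Apply in order:
  + 148.172.158.126/32 (H0) depth=32
  - 148.172.158.126/32 clear@32
  + 37.49.0.0/16 (H1) depth=16
  + 37.48.0.0/12 (H1) depth=12
  + 33.103.121.102/31 (H2) depth=31
  - 33.103.121.102/31 clear@31
  - 37.48.0.0/12 clear@12
  + 33.96.0.0/12 (H1) depth=12
  + 134.30.0.0/16 (H6) depth=16
  + 134.0.0.0/8 (H0) depth=8
  - 33.96.0.0/12 clear@12
  + 0.0.0.0/0 (H0) depth=0
  lookup 53.218.217.53: bits 001 walk d0:H0→d1:-→d2:-→d3:- -> H0
  + 0.0.0.0/0 (H6) depth=0
  lookup 37.49.97.33: bits 0010010100110001 walk d0:H6→d1:-→d2:-→d3:-→d4:-→d5:-→d6:-→d7:-→d8:-→d9:-→d10:-→d11:-→d12:-→d13:-→d14:-→d15:-→d16:H1 -> H1

== LOOKUPS ==
["H0","H1"]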